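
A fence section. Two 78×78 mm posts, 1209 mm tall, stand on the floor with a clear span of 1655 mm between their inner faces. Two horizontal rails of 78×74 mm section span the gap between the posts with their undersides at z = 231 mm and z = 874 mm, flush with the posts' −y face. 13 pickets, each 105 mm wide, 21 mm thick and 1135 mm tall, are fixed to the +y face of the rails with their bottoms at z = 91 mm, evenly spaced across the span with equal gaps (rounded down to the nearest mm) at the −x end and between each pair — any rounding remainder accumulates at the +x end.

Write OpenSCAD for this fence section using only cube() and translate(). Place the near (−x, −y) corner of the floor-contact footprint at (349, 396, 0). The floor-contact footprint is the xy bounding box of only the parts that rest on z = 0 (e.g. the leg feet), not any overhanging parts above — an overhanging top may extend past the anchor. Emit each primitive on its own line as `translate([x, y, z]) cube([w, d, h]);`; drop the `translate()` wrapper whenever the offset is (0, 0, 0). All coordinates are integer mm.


translate([349, 396, 0]) cube([78, 78, 1209]);
translate([2082, 396, 0]) cube([78, 78, 1209]);
translate([427, 396, 231]) cube([1655, 78, 74]);
translate([427, 396, 874]) cube([1655, 78, 74]);
translate([447, 474, 91]) cube([105, 21, 1135]);
translate([572, 474, 91]) cube([105, 21, 1135]);
translate([697, 474, 91]) cube([105, 21, 1135]);
translate([822, 474, 91]) cube([105, 21, 1135]);
translate([947, 474, 91]) cube([105, 21, 1135]);
translate([1072, 474, 91]) cube([105, 21, 1135]);
translate([1197, 474, 91]) cube([105, 21, 1135]);
translate([1322, 474, 91]) cube([105, 21, 1135]);
translate([1447, 474, 91]) cube([105, 21, 1135]);
translate([1572, 474, 91]) cube([105, 21, 1135]);
translate([1697, 474, 91]) cube([105, 21, 1135]);
translate([1822, 474, 91]) cube([105, 21, 1135]);
translate([1947, 474, 91]) cube([105, 21, 1135]);


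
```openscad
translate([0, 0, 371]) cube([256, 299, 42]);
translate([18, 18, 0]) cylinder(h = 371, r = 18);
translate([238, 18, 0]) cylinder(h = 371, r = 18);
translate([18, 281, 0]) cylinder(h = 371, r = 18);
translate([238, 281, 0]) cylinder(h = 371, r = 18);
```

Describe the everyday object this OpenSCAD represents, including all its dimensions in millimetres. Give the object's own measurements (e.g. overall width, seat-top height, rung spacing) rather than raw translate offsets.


A simple wooden stool: a rectangular seat 256 mm (x) by 299 mm (y), 42 mm thick, top face at z = 413 mm, on four round legs, each 36 mm in diameter. The legs rest on z = 0, each leg's axis is inset half a diameter from the nearest pair of seat edges (so the leg's bounding box is flush with the corner).


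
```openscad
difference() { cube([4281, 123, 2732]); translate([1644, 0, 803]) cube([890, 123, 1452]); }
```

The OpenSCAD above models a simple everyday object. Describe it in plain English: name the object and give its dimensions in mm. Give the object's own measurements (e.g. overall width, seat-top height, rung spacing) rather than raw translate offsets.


A wall 4281 mm long (x), 123 mm thick (y), 2732 mm tall, with a rectangular window opening cut through it. The opening is 890 mm wide and 1452 mm tall; its sill is at z = 803 mm and its near (−x) edge is 1644 mm from the wall's −x end. The opening passes through the full wall thickness.


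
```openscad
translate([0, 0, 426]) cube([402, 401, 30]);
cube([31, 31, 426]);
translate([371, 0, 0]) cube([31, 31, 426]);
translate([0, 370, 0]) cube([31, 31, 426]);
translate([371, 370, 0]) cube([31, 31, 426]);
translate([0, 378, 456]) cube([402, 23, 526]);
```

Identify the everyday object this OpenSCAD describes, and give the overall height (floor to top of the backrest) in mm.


A chair. The overall height is 982 mm.

A slab on four corner posts with a tall panel at the back — a chair. The seat slab sits at z = 426 with thickness 30, and the 526 mm backrest starts at the seat top, so the overall height is 426 + 30 + 526 = 982 mm.


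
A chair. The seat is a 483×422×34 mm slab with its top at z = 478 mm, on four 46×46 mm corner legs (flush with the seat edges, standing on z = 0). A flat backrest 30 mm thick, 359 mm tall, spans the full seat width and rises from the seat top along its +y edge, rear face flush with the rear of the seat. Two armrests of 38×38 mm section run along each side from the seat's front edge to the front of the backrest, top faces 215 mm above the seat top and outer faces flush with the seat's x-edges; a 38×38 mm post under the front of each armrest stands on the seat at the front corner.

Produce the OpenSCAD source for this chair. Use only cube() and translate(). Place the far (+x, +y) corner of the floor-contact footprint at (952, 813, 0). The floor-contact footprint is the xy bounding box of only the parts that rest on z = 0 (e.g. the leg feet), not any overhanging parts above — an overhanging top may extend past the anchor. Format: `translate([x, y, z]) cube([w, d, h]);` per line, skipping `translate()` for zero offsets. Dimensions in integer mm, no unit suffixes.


// leg_h = 478 - 34 = 444
// arm post h = 215 - 38 = 177
translate([469, 391, 444]) cube([483, 422, 34]);
translate([469, 391, 0]) cube([46, 46, 444]);
translate([906, 391, 0]) cube([46, 46, 444]);
translate([469, 767, 0]) cube([46, 46, 444]);
translate([906, 767, 0]) cube([46, 46, 444]);
translate([469, 783, 478]) cube([483, 30, 359]);
translate([469, 391, 655]) cube([38, 392, 38]);
translate([914, 391, 655]) cube([38, 392, 38]);
translate([469, 391, 478]) cube([38, 38, 177]);
translate([914, 391, 478]) cube([38, 38, 177]);


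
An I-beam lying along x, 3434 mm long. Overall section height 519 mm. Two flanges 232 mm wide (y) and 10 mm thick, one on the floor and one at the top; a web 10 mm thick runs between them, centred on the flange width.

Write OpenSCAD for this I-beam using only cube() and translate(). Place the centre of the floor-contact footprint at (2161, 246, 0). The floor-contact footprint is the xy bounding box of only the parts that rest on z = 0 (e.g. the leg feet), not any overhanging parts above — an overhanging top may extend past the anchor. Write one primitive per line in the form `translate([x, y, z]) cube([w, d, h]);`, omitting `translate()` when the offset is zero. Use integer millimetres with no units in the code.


translate([444, 130, 0]) cube([3434, 232, 10]);
translate([444, 241, 10]) cube([3434, 10, 499]);
translate([444, 130, 509]) cube([3434, 232, 10]);


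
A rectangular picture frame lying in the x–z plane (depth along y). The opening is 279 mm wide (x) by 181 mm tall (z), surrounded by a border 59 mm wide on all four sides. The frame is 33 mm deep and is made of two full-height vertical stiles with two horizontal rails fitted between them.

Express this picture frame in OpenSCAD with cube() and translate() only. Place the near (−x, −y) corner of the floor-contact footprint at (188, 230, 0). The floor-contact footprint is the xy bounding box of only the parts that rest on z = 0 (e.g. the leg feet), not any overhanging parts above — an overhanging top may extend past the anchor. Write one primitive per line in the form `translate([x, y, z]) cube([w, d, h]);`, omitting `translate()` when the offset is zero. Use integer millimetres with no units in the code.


translate([188, 230, 0]) cube([59, 33, 299]);
translate([526, 230, 0]) cube([59, 33, 299]);
translate([247, 230, 0]) cube([279, 33, 59]);
translate([247, 230, 240]) cube([279, 33, 59]);


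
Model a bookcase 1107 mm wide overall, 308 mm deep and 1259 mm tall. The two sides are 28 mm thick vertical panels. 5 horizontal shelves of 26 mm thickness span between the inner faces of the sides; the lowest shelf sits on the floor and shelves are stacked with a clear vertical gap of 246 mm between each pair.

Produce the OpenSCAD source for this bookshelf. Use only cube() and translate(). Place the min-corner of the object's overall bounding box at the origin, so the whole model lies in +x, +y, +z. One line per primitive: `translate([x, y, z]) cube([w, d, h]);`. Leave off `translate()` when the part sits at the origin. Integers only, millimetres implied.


cube([28, 308, 1259]);
translate([1079, 0, 0]) cube([28, 308, 1259]);
translate([28, 0, 0]) cube([1051, 308, 26]);
translate([28, 0, 272]) cube([1051, 308, 26]);
translate([28, 0, 544]) cube([1051, 308, 26]);
translate([28, 0, 816]) cube([1051, 308, 26]);
translate([28, 0, 1088]) cube([1051, 308, 26]);


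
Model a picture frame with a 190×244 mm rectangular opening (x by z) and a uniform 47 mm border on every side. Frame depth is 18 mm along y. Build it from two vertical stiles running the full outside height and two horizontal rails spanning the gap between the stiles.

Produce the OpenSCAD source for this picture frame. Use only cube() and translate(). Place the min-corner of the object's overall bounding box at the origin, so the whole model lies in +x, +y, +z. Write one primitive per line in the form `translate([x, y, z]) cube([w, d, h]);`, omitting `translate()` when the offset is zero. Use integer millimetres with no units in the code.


cube([47, 18, 338]);
translate([237, 0, 0]) cube([47, 18, 338]);
translate([47, 0, 0]) cube([190, 18, 47]);
translate([47, 0, 291]) cube([190, 18, 47]);


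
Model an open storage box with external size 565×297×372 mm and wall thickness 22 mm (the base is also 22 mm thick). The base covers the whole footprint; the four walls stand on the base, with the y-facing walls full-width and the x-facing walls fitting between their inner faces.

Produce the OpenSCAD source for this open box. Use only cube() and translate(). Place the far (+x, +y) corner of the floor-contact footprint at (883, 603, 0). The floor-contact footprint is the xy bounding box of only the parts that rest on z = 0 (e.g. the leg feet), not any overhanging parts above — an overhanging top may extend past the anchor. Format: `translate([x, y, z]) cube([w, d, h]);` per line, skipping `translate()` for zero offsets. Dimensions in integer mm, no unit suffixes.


translate([318, 306, 0]) cube([565, 297, 22]);
translate([318, 306, 22]) cube([565, 22, 350]);
translate([318, 581, 22]) cube([565, 22, 350]);
translate([318, 328, 22]) cube([22, 253, 350]);
translate([861, 328, 22]) cube([22, 253, 350]);


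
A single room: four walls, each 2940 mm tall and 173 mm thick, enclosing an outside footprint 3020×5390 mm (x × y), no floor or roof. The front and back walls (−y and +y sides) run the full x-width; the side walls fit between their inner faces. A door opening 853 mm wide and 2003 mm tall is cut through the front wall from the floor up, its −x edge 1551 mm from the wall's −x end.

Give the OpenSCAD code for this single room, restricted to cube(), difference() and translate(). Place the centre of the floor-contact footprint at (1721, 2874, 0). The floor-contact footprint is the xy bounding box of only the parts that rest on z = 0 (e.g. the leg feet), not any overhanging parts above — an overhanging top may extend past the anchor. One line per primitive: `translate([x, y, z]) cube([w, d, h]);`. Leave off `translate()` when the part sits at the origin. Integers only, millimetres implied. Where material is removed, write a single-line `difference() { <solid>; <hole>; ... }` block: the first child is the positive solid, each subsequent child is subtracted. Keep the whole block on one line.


difference() { translate([211, 179, 0]) cube([3020, 173, 2940]); translate([1762, 179, 0]) cube([853, 173, 2003]); }
translate([211, 5396, 0]) cube([3020, 173, 2940]);
translate([211, 352, 0]) cube([173, 5044, 2940]);
translate([3058, 352, 0]) cube([173, 5044, 2940]);


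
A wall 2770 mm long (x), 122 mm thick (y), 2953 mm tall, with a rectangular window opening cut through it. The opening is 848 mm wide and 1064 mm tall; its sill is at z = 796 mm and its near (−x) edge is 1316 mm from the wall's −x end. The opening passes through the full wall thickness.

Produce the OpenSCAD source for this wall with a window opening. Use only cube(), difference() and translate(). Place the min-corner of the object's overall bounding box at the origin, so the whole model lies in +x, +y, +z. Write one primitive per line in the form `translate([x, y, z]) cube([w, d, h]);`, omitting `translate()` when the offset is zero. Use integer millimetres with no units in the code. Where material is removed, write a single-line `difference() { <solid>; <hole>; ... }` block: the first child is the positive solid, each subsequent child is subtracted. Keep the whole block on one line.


difference() { cube([2770, 122, 2953]); translate([1316, 0, 796]) cube([848, 122, 1064]); }


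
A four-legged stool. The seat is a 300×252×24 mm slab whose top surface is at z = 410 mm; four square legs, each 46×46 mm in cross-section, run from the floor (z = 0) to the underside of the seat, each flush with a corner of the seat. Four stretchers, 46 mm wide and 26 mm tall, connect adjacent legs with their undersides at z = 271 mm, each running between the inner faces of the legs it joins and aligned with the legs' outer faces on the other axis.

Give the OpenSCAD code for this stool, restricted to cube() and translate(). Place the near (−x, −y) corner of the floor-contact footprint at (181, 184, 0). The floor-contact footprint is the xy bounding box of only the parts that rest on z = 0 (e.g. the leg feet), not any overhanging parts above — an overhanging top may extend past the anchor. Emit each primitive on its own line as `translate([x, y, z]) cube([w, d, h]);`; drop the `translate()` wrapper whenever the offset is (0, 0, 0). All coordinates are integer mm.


translate([181, 184, 386]) cube([300, 252, 24]);
translate([181, 184, 0]) cube([46, 46, 386]);
translate([435, 184, 0]) cube([46, 46, 386]);
translate([181, 390, 0]) cube([46, 46, 386]);
translate([435, 390, 0]) cube([46, 46, 386]);
translate([227, 184, 271]) cube([208, 46, 26]);
translate([227, 390, 271]) cube([208, 46, 26]);
translate([181, 230, 271]) cube([46, 160, 26]);
translate([435, 230, 271]) cube([46, 160, 26]);


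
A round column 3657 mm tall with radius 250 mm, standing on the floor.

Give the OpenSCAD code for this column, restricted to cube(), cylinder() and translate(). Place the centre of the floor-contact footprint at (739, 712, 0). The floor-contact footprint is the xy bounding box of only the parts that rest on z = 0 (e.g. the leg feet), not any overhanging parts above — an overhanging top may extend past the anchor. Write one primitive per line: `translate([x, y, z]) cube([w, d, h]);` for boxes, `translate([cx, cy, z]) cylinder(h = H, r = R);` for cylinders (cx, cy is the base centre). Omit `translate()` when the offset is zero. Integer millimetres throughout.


translate([739, 712, 0]) cylinder(h = 3657, r = 250);


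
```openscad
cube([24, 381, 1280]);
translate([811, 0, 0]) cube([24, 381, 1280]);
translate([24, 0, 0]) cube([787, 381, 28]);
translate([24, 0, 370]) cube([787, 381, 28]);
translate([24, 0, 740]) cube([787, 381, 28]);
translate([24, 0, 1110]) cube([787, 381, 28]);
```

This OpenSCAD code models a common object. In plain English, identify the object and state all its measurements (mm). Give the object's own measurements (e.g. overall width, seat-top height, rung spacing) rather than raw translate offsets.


An open bookshelf. Two side panels, each 24 mm thick, 381 mm deep and 1280 mm tall, stand 835 mm apart (outside-to-outside). Between them sit 4 shelves, each 28 mm thick and 381 mm deep, spanning the full gap between the sides. The bottom shelf rests on the floor (its underside at z = 0) and the clear gap between one shelf's top and the next shelf's underside is 342 mm.


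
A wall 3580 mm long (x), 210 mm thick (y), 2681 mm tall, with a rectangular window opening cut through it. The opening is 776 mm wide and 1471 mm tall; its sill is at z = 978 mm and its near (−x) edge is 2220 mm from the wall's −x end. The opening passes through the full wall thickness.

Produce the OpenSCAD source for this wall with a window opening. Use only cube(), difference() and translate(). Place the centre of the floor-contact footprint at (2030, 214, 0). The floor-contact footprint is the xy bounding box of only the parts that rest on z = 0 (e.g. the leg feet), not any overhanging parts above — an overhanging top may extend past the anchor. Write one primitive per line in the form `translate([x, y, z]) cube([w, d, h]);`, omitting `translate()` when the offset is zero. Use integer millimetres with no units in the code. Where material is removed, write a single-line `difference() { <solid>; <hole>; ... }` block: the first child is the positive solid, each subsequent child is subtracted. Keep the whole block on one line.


difference() { translate([240, 109, 0]) cube([3580, 210, 2681]); translate([2460, 109, 978]) cube([776, 210, 1471]); }


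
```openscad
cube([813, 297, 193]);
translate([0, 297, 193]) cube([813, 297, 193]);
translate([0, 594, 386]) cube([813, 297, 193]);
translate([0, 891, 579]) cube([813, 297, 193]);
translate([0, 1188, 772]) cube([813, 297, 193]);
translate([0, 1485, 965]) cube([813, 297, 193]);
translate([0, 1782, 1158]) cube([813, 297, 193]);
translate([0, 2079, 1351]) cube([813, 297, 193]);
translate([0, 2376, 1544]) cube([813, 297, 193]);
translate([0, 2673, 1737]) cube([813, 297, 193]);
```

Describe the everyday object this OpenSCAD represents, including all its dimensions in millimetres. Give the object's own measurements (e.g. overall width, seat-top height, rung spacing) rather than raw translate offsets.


A straight staircase of 10 solid steps. Each step is 813 mm wide (x), 297 mm deep (y, the going) and 193 mm tall (the rise). The first step rests on the floor; each subsequent step sits one going further in +y and one rise higher in +z, directly behind and above the previous step with no overlap.


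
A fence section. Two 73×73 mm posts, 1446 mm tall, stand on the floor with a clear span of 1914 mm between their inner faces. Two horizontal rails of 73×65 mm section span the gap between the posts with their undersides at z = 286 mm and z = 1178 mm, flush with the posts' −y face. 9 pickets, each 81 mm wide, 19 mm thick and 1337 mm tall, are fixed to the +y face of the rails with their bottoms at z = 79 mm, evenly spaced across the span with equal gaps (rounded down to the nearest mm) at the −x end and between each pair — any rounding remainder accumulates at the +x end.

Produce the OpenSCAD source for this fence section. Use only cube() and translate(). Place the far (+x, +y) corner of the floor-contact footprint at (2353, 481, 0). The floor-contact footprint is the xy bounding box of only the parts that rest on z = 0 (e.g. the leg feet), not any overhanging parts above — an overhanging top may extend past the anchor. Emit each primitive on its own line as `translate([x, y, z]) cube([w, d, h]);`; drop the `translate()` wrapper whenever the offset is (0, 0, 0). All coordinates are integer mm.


translate([293, 408, 0]) cube([73, 73, 1446]);
translate([2280, 408, 0]) cube([73, 73, 1446]);
translate([366, 408, 286]) cube([1914, 73, 65]);
translate([366, 408, 1178]) cube([1914, 73, 65]);
translate([484, 481, 79]) cube([81, 19, 1337]);
translate([683, 481, 79]) cube([81, 19, 1337]);
translate([882, 481, 79]) cube([81, 19, 1337]);
translate([1081, 481, 79]) cube([81, 19, 1337]);
translate([1280, 481, 79]) cube([81, 19, 1337]);
translate([1479, 481, 79]) cube([81, 19, 1337]);
translate([1678, 481, 79]) cube([81, 19, 1337]);
translate([1877, 481, 79]) cube([81, 19, 1337]);
translate([2076, 481, 79]) cube([81, 19, 1337]);


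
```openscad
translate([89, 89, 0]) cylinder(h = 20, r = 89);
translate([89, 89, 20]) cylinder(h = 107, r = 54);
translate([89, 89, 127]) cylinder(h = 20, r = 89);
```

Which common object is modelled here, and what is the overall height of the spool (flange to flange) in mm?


A spool. The overall height is 147 mm.

Three coaxial cylinders, large–small–large — a spool. Two 20 mm flanges and a 107 mm core give 20 + 107 + 20 = 147 mm.


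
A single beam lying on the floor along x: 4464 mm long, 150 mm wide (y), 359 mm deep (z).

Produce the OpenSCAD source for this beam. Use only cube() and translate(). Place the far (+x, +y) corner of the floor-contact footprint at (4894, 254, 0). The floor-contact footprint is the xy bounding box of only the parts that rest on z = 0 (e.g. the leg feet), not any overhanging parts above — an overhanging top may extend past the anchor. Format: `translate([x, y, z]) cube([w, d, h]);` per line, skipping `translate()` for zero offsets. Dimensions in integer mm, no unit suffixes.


translate([430, 104, 0]) cube([4464, 150, 359]);


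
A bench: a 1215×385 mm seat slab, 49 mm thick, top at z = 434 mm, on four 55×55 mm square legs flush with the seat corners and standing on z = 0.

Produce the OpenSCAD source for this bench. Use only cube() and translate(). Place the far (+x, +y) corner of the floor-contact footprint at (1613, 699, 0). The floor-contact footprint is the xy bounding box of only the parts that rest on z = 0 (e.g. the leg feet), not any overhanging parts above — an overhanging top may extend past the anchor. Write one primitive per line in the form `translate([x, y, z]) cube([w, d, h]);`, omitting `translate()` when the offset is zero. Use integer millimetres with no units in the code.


translate([398, 314, 385]) cube([1215, 385, 49]);
translate([398, 314, 0]) cube([55, 55, 385]);
translate([398, 644, 0]) cube([55, 55, 385]);
translate([1558, 314, 0]) cube([55, 55, 385]);
translate([1558, 644, 0]) cube([55, 55, 385]);


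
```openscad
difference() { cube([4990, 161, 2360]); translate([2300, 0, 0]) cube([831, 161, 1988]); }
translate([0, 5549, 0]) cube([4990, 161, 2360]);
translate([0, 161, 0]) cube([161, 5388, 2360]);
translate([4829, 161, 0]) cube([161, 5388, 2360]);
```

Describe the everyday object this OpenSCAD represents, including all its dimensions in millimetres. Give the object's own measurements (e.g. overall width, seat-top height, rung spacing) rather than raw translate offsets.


A single room: four walls, each 2360 mm tall and 161 mm thick, enclosing an outside footprint 4990×5710 mm (x × y), no floor or roof. The front and back walls (−y and +y sides) run the full x-width; the side walls fit between their inner faces. A door opening 831 mm wide and 1988 mm tall is cut through the front wall from the floor up, its −x edge 2300 mm from the wall's −x end.


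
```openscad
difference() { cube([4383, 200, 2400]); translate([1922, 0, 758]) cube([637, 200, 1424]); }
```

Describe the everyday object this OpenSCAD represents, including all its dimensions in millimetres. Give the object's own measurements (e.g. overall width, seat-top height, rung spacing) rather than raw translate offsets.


A wall 4383 mm long (x), 200 mm thick (y), 2400 mm tall, with a rectangular window opening cut through it. The opening is 637 mm wide and 1424 mm tall; its sill is at z = 758 mm and its near (−x) edge is 1922 mm from the wall's −x end. The opening passes through the full wall thickness.


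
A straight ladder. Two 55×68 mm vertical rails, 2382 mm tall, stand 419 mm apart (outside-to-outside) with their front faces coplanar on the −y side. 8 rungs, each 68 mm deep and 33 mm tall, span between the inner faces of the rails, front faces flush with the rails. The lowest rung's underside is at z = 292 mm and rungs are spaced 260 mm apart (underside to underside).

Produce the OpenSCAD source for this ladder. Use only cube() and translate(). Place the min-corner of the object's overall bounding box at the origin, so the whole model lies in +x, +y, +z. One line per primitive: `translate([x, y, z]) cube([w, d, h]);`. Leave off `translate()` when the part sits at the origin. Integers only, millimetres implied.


cube([55, 68, 2382]);
translate([364, 0, 0]) cube([55, 68, 2382]);
translate([55, 0, 292]) cube([309, 68, 33]);
translate([55, 0, 552]) cube([309, 68, 33]);
translate([55, 0, 812]) cube([309, 68, 33]);
translate([55, 0, 1072]) cube([309, 68, 33]);
translate([55, 0, 1332]) cube([309, 68, 33]);
translate([55, 0, 1592]) cube([309, 68, 33]);
translate([55, 0, 1852]) cube([309, 68, 33]);
translate([55, 0, 2112]) cube([309, 68, 33]);


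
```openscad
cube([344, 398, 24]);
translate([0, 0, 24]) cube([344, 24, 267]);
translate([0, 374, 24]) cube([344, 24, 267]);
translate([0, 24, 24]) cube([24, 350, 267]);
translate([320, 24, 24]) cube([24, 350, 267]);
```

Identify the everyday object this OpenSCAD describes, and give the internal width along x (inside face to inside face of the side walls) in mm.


An open box. The internal width is 296 mm.

A 344×398 base slab with four walls standing on it — an open box. The base is 344 mm wide and the walls are 24 mm thick, so the internal width is 344 − 2 × 24 = 296 mm.


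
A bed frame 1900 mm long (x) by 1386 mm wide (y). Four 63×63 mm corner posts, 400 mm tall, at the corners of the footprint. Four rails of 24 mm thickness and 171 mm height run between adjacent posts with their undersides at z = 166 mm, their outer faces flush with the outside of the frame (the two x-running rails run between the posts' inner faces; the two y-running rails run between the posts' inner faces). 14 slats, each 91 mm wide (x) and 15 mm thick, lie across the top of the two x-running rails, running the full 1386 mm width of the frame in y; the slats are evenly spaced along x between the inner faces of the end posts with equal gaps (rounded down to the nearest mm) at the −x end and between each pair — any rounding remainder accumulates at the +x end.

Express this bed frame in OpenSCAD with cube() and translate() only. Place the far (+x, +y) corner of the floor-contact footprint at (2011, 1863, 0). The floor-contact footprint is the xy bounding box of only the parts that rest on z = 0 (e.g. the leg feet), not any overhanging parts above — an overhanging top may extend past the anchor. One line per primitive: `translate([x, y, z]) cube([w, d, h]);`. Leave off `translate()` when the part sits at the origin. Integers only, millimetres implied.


translate([111, 477, 0]) cube([63, 63, 400]);
translate([111, 1800, 0]) cube([63, 63, 400]);
translate([1948, 477, 0]) cube([63, 63, 400]);
translate([1948, 1800, 0]) cube([63, 63, 400]);
translate([174, 477, 166]) cube([1774, 24, 171]);
translate([174, 1839, 166]) cube([1774, 24, 171]);
translate([111, 540, 166]) cube([24, 1260, 171]);
translate([1987, 540, 166]) cube([24, 1260, 171]);
translate([207, 477, 337]) cube([91, 1386, 15]);
translate([331, 477, 337]) cube([91, 1386, 15]);
translate([455, 477, 337]) cube([91, 1386, 15]);
translate([579, 477, 337]) cube([91, 1386, 15]);
translate([703, 477, 337]) cube([91, 1386, 15]);
translate([827, 477, 337]) cube([91, 1386, 15]);
translate([951, 477, 337]) cube([91, 1386, 15]);
translate([1075, 477, 337]) cube([91, 1386, 15]);
translate([1199, 477, 337]) cube([91, 1386, 15]);
translate([1323, 477, 337]) cube([91, 1386, 15]);
translate([1447, 477, 337]) cube([91, 1386, 15]);
translate([1571, 477, 337]) cube([91, 1386, 15]);
translate([1695, 477, 337]) cube([91, 1386, 15]);
translate([1819, 477, 337]) cube([91, 1386, 15]);


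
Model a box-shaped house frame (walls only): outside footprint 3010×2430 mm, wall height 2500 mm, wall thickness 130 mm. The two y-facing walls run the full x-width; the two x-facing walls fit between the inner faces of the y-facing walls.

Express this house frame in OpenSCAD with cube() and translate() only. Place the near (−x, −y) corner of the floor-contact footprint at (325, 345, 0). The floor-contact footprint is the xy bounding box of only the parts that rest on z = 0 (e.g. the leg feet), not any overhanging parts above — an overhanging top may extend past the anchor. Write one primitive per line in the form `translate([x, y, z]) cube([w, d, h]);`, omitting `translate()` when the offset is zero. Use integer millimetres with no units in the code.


translate([325, 345, 0]) cube([3010, 130, 2500]);
translate([325, 2645, 0]) cube([3010, 130, 2500]);
translate([325, 475, 0]) cube([130, 2170, 2500]);
translate([3205, 475, 0]) cube([130, 2170, 2500]);


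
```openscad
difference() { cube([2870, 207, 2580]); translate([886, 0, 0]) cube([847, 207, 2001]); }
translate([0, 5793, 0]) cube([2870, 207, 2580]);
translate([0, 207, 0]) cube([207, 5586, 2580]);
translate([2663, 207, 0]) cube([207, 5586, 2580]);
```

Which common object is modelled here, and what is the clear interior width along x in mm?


A single room. The interior width is 2456 mm.

Four walls enclosing a rectangle with a door in the front wall — a room. Outside width 2870 minus two 207 mm walls gives 2456 mm.


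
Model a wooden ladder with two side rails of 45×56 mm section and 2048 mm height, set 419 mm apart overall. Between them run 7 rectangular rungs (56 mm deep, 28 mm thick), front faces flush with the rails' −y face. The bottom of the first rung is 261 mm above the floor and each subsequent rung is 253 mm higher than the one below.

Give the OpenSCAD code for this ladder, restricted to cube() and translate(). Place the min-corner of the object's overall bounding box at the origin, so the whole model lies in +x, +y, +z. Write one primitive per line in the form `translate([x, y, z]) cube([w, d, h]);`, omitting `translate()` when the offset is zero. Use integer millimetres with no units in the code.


// rung span = 419 - 2*45 = 329
// rung[k] z = 261 + k*253
cube([45, 56, 2048]);
translate([374, 0, 0]) cube([45, 56, 2048]);
translate([45, 0, 261]) cube([329, 56, 28]);
translate([45, 0, 514]) cube([329, 56, 28]);
translate([45, 0, 767]) cube([329, 56, 28]);
translate([45, 0, 1020]) cube([329, 56, 28]);
translate([45, 0, 1273]) cube([329, 56, 28]);
translate([45, 0, 1526]) cube([329, 56, 28]);
translate([45, 0, 1779]) cube([329, 56, 28]);


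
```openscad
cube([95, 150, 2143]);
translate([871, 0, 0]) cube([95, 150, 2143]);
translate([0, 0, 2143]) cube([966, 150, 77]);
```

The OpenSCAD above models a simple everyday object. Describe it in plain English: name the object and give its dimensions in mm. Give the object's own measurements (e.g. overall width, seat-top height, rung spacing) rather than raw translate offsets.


A door frame. The clear opening is 776 mm wide and 2143 mm high. Two 95 mm wide jambs, 150 mm deep, stand either side of the opening from the floor to the top of the opening. A 77 mm thick head sits across the top of both jambs, spanning the full outside width of the frame.


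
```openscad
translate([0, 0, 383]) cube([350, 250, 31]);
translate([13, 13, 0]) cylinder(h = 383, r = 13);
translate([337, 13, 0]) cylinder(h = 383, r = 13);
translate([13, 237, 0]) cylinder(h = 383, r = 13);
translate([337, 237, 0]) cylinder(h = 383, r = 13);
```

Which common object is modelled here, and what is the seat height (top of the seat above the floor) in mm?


A stool. The seat height is 414 mm.

A 350×250×31 slab at z = 383 on four corner cylinders — a stool. The seat top is 383 + 31 = 414 mm.


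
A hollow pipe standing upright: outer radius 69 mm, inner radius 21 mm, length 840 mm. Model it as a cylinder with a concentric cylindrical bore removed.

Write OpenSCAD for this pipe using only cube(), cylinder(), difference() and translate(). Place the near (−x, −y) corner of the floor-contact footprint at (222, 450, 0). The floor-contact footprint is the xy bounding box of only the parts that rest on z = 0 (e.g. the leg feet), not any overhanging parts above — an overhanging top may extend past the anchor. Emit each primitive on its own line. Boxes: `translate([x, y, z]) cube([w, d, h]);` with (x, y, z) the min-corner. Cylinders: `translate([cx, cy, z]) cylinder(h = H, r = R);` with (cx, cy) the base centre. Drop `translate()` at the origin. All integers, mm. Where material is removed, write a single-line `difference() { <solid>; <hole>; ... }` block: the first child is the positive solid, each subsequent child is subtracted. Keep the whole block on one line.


difference() { translate([291, 519, 0]) cylinder(h = 840, r = 69); translate([291, 519, 0]) cylinder(h = 840, r = 21); }


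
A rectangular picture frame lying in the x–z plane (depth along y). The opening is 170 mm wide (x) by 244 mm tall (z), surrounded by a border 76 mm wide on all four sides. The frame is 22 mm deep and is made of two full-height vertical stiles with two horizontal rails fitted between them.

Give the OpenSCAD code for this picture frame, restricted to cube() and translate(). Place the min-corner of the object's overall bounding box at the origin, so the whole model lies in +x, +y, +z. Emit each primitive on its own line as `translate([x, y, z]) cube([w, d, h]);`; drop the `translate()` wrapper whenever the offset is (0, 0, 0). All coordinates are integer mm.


cube([76, 22, 396]);
translate([246, 0, 0]) cube([76, 22, 396]);
translate([76, 0, 0]) cube([170, 22, 76]);
translate([76, 0, 320]) cube([170, 22, 76]);


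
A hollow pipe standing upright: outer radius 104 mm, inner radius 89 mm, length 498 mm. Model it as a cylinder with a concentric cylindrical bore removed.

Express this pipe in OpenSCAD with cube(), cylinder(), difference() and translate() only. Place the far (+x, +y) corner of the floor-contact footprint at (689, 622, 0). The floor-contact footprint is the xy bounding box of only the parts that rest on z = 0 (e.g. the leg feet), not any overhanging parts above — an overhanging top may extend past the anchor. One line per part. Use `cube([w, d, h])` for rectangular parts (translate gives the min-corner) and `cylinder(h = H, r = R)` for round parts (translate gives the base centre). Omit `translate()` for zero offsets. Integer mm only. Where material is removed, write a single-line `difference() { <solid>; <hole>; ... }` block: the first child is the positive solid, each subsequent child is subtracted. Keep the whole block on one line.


difference() { translate([585, 518, 0]) cylinder(h = 498, r = 104); translate([585, 518, 0]) cylinder(h = 498, r = 89); }


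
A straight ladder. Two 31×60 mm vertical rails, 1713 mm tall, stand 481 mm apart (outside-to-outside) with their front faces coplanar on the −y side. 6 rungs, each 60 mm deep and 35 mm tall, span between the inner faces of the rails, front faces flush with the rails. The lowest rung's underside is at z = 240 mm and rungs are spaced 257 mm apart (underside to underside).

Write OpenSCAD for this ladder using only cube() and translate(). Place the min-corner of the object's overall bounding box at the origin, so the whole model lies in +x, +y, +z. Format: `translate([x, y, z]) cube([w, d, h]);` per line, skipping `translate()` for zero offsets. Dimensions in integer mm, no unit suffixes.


cube([31, 60, 1713]);
translate([450, 0, 0]) cube([31, 60, 1713]);
translate([31, 0, 240]) cube([419, 60, 35]);
translate([31, 0, 497]) cube([419, 60, 35]);
translate([31, 0, 754]) cube([419, 60, 35]);
translate([31, 0, 1011]) cube([419, 60, 35]);
translate([31, 0, 1268]) cube([419, 60, 35]);
translate([31, 0, 1525]) cube([419, 60, 35]);


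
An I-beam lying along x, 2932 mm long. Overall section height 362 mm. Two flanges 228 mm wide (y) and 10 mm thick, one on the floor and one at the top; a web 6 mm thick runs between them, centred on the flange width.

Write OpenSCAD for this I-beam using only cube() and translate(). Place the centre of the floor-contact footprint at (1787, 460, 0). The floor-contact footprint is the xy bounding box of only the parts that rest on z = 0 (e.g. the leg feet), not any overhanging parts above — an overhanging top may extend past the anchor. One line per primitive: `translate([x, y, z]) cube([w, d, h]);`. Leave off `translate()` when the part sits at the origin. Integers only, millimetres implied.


translate([321, 346, 0]) cube([2932, 228, 10]);
translate([321, 457, 10]) cube([2932, 6, 342]);
translate([321, 346, 352]) cube([2932, 228, 10]);


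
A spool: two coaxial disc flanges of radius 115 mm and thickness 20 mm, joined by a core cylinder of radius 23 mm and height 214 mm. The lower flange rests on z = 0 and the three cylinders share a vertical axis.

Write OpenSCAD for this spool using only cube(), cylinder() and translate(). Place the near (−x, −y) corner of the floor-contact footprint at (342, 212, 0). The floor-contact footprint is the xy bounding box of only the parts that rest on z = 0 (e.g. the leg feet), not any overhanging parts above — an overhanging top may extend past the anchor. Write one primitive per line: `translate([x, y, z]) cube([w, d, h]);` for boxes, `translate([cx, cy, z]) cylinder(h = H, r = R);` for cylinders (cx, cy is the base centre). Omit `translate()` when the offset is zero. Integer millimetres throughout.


translate([457, 327, 0]) cylinder(h = 20, r = 115);
translate([457, 327, 20]) cylinder(h = 214, r = 23);
translate([457, 327, 234]) cylinder(h = 20, r = 115);


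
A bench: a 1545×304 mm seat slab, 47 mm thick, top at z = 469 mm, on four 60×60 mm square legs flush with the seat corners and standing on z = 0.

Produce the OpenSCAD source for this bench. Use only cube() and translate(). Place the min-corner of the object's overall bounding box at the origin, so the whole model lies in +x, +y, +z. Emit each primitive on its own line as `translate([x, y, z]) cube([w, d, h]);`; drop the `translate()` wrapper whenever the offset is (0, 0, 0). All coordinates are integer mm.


translate([0, 0, 422]) cube([1545, 304, 47]);
cube([60, 60, 422]);
translate([0, 244, 0]) cube([60, 60, 422]);
translate([1485, 0, 0]) cube([60, 60, 422]);
translate([1485, 244, 0]) cube([60, 60, 422]);


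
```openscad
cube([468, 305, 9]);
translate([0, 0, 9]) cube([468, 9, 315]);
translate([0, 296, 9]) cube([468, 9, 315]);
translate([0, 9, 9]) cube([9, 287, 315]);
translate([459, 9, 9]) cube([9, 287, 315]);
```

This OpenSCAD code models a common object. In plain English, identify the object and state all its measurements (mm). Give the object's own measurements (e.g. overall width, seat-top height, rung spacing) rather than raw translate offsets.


An open-topped rectangular box: outside dimensions 468×305×324 mm, with a uniform wall and base thickness of 9 mm. The base is a full 468×305 slab on the floor; four walls sit on top of the base. The front and back walls (the −y and +y sides) span the full width; the two side walls fit between them.


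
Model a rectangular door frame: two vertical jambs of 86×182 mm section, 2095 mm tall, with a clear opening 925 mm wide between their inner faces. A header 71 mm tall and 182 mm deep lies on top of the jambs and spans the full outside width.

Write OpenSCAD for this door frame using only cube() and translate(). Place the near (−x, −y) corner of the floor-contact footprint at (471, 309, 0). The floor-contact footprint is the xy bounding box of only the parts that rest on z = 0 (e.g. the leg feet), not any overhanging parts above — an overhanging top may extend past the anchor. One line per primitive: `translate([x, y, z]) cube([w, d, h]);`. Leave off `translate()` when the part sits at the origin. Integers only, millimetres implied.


translate([471, 309, 0]) cube([86, 182, 2095]);
translate([1482, 309, 0]) cube([86, 182, 2095]);
translate([471, 309, 2095]) cube([1097, 182, 71]);


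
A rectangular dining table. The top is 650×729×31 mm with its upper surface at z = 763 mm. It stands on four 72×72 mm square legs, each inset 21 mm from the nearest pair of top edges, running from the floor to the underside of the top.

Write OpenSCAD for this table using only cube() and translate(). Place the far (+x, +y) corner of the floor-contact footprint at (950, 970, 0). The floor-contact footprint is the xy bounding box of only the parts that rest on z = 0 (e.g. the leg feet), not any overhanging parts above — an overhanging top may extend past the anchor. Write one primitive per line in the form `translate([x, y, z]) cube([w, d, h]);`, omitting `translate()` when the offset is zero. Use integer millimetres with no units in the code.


translate([321, 262, 732]) cube([650, 729, 31]);
translate([342, 283, 0]) cube([72, 72, 732]);
translate([878, 283, 0]) cube([72, 72, 732]);
translate([342, 898, 0]) cube([72, 72, 732]);
translate([878, 898, 0]) cube([72, 72, 732]);
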